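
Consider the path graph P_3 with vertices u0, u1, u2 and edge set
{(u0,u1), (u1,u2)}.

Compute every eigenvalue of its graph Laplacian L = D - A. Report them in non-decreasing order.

The path graph P_n has Laplacian eigenvalues λ_k = 2 − 2cos(kπ/n), k = 0, 1, …, n−1. Here n = 3:
k=0: 2 − 2cos(0) = 0.0; k=1: 2 − 2cos(π/3) = 1.0; k=2: 2 − 2cos(2π/3) = 3.0.
Laplacian eigenvalues (increasing order): [0.0, 1.0, 3.0]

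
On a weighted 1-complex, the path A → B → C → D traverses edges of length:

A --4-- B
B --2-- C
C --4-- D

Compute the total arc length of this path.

Arc length = 4 + 2 + 4 = 10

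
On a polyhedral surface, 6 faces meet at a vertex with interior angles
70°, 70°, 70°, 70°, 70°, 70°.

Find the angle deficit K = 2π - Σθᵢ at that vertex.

Sum of angles = 420°. K = 360° - 420° = -60°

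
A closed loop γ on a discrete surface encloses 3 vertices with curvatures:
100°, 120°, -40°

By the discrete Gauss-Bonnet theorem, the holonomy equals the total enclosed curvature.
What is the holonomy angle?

Holonomy = total enclosed curvature = 100° + 120° + (-40°) = 180°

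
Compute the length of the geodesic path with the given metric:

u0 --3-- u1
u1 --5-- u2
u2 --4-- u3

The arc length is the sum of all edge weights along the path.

Arc length = 3 + 5 + 4 = 12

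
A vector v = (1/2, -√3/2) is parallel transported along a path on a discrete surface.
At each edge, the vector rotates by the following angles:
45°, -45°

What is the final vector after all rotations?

Total rotation: 45° + (-45°) = 0°. Final vector: (0.5000, -0.8660)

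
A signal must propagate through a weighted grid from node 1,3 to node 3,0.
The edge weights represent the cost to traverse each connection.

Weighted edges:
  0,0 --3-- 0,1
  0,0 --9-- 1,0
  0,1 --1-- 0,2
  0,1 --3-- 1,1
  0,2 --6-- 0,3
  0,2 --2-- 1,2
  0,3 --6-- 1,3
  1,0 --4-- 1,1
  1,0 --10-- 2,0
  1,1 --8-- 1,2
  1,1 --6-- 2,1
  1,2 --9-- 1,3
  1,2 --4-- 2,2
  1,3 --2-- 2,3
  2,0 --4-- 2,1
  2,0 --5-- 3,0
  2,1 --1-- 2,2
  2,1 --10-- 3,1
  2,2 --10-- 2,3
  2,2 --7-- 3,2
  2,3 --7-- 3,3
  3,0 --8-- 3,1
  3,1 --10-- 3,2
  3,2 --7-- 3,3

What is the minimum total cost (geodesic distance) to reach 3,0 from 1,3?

Shortest path: 1,3 → 2,3 → 2,2 → 2,1 → 2,0 → 3,0, total weight = 22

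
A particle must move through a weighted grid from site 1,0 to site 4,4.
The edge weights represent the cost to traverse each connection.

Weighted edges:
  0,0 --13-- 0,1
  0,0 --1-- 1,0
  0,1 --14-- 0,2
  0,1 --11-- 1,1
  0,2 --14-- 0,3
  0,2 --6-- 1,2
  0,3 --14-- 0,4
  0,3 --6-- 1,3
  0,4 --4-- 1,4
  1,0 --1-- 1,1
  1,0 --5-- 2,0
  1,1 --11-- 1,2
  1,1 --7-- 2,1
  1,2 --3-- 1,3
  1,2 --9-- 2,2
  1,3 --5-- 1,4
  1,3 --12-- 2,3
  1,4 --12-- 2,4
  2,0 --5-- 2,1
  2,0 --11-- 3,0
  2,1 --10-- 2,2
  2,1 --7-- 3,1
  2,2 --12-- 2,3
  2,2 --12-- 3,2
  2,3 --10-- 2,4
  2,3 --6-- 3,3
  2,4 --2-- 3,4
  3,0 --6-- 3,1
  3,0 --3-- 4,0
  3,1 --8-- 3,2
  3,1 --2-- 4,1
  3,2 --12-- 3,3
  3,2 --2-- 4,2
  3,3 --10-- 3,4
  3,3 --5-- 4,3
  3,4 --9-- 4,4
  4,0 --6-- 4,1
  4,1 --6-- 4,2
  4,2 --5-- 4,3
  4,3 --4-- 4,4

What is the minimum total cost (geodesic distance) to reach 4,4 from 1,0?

Shortest path: 1,0 → 1,1 → 2,1 → 3,1 → 4,1 → 4,2 → 4,3 → 4,4, total weight = 32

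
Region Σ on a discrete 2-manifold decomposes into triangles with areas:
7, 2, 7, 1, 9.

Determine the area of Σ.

7 + 2 + 7 + 1 + 9 = 26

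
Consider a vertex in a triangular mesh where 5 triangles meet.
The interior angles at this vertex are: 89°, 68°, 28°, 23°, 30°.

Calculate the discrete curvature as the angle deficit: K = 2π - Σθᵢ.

Sum of angles = 238°. K = 360° - 238° = 122° = 61π/90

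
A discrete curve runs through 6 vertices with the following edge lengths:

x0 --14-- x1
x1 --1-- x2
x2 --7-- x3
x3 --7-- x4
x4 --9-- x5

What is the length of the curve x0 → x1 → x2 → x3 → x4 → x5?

Arc length = 14 + 1 + 7 + 7 + 9 = 38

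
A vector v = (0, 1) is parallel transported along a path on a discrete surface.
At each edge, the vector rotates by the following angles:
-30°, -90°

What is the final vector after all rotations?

Total rotation: (-30°) + (-90°) = -120°. Final vector: (0.8660, -0.5000)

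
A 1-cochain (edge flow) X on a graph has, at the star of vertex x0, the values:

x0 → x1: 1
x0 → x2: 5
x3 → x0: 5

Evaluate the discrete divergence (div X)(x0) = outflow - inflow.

Divergence = sum of outgoing flows = 1 + 5 + (-5) = 1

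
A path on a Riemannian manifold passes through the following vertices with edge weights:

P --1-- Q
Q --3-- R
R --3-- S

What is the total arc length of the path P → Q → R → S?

Arc length = 1 + 3 + 3 = 7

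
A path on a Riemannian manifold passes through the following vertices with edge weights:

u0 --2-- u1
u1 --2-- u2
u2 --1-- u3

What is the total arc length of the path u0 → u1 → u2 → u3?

Arc length = 2 + 2 + 1 = 5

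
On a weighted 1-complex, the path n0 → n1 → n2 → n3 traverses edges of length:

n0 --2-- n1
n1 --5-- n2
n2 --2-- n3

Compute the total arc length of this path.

Arc length = 2 + 5 + 2 = 9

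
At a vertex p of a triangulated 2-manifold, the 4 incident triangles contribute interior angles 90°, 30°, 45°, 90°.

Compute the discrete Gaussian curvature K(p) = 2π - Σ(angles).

Sum of angles = 255°. K = 360° - 255° = 105°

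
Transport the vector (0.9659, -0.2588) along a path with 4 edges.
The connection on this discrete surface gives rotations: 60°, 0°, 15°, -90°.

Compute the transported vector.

Total rotation: 60° + 0° + 15° + (-90°) = -15°. Final vector: (0.8660, -0.5000)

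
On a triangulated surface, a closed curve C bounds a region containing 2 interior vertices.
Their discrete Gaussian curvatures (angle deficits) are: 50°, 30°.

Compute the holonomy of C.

Holonomy = total enclosed curvature = 50° + 30° = 80°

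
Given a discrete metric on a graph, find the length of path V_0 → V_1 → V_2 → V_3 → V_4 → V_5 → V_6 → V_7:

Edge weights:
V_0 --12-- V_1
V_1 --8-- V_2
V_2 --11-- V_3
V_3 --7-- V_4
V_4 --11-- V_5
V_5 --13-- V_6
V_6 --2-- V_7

Arc length = 12 + 8 + 11 + 7 + 11 + 13 + 2 = 64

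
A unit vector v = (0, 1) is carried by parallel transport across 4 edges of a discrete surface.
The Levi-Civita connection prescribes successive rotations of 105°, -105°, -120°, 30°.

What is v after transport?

Total rotation: 105° + (-105°) + (-120°) + 30° = -90°. Final vector: (1, 0)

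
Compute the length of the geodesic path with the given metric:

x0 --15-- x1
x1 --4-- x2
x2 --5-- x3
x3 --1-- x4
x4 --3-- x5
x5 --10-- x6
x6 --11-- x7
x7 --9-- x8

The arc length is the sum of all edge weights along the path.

Arc length = 15 + 4 + 5 + 1 + 3 + 10 + 11 + 9 = 58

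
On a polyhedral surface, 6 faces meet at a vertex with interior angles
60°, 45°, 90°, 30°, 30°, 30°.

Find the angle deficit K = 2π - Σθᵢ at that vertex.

Sum of angles = 285°. K = 360° - 285° = 75° = 5π/12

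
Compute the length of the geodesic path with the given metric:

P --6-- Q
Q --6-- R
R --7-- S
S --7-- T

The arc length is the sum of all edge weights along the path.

Arc length = 6 + 6 + 7 + 7 = 26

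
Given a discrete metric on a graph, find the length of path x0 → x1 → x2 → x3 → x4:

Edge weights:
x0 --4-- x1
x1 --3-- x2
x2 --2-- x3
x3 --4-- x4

Arc length = 4 + 3 + 2 + 4 = 13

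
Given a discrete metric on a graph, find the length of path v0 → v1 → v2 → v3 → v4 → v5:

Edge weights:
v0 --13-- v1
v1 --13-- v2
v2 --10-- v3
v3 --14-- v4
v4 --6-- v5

Arc length = 13 + 13 + 10 + 14 + 6 = 56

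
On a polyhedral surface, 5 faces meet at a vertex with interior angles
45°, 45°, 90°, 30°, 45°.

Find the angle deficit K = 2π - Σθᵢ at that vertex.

Sum of angles = 255°. K = 360° - 255° = 105° = 7π/12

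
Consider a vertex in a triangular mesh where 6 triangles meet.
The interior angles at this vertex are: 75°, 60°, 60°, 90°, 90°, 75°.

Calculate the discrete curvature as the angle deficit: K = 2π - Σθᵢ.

Sum of angles = 450°. K = 360° - 450° = -90°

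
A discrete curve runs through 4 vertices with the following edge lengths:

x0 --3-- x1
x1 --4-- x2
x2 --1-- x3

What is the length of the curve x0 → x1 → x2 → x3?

Arc length = 3 + 4 + 1 = 8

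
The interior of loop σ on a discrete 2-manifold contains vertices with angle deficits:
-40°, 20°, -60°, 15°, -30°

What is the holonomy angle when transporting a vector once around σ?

Holonomy = total enclosed curvature = (-40°) + 20° + (-60°) + 15° + (-30°) = -95°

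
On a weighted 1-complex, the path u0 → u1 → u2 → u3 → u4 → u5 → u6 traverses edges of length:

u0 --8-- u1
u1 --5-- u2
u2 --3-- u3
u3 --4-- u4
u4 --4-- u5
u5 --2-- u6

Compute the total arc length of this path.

Arc length = 8 + 5 + 3 + 4 + 4 + 2 = 26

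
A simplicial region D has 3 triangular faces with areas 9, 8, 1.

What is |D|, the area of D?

9 + 8 + 1 = 18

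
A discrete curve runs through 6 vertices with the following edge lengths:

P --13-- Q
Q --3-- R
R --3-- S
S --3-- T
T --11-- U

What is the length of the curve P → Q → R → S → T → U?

Arc length = 13 + 3 + 3 + 3 + 11 = 33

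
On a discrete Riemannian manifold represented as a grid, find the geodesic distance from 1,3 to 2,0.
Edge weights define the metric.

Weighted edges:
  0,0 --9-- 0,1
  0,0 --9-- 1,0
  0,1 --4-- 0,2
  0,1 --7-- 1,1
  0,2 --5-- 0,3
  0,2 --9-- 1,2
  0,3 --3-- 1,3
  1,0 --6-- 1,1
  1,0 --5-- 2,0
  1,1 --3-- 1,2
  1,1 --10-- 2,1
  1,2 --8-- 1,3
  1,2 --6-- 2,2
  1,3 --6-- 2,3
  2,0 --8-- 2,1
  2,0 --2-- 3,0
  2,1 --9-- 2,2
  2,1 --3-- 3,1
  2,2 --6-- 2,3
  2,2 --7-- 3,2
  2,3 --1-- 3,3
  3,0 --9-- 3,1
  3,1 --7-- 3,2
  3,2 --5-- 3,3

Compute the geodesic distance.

Shortest path: 1,3 → 1,2 → 1,1 → 1,0 → 2,0, total weight = 22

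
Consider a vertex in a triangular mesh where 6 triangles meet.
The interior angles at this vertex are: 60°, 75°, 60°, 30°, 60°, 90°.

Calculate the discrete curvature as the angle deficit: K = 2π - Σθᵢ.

Sum of angles = 375°. K = 360° - 375° = -15°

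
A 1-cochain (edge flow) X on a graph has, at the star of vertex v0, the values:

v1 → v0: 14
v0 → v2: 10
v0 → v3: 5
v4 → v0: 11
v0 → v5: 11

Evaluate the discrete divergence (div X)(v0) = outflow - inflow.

Divergence = sum of outgoing flows = (-14) + 10 + 5 + (-11) + 11 = 1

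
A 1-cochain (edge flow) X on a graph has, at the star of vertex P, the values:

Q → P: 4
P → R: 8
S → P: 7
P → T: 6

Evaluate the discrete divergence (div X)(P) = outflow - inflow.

Divergence = sum of outgoing flows = (-4) + 8 + (-7) + 6 = 3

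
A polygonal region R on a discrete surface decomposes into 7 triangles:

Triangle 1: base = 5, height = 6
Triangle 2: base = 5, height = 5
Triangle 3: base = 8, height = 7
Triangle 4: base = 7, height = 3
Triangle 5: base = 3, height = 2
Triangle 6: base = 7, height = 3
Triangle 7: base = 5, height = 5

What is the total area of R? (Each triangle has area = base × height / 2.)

(1/2)×5×6 + (1/2)×5×5 + (1/2)×8×7 + (1/2)×7×3 + (1/2)×3×2 + (1/2)×7×3 + (1/2)×5×5 = 92.0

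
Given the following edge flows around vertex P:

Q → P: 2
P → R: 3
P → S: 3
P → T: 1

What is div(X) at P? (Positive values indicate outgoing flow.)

Divergence = sum of outgoing flows = (-2) + 3 + 3 + 1 = 5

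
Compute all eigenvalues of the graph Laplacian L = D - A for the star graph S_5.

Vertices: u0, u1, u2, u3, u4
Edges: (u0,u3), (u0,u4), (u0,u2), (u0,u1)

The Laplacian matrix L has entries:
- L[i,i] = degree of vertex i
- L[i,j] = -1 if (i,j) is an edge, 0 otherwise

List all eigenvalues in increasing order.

The star S_5 is the complete bipartite graph K_{1,4} (one hub of degree 4, 4 leaves of degree 1). The Laplacian spectrum of K_{p,q} is 0, p (multiplicity q−1), q (multiplicity p−1), p+q. With p = 1, q = 4: 0 once, 1 with multiplicity 3, and 5 once. (Check: trace L = sum of degrees = 8 = 3·1 + 5.)
Laplacian eigenvalues (increasing order): [0.0, 1.0, 1.0, 1.0, 5.0]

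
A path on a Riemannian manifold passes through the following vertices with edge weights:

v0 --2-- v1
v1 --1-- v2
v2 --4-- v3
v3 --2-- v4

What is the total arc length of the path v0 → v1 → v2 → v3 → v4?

Arc length = 2 + 1 + 4 + 2 = 9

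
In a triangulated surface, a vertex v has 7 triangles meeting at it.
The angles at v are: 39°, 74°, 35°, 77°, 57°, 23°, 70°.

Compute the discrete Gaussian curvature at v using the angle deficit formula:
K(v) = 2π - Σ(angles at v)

Sum of angles = 375°. K = 360° - 375° = -15° = -π/12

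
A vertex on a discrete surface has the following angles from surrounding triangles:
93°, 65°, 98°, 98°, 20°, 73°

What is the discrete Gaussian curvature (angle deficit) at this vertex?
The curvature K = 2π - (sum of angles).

Sum of angles = 447°. K = 360° - 447° = -87° = -29π/60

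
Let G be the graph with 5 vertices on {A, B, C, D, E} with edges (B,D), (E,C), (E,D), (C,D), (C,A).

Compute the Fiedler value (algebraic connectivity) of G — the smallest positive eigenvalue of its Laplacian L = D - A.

Degrees: deg(A) = 1, deg(B) = 1, deg(C) = 3, deg(D) = 3, deg(E) = 2.
L = D − A with rows/columns ordered (A, B, C, D, E):
  [ 1,  0, -1,  0,  0]
  [ 0,  1,  0, -1,  0]
  [-1,  0,  3, -1, -1]
  [ 0, -1, -1,  3, -1]
  [ 0,  0, -1, -1,  2]
Characteristic polynomial: det(λI − L) = λ(λ² − 5λ + 3)(λ² − 5λ + 5).
Roots: λ = 0; (λ² − 5λ + 3) = 0 ⇒ λ = (5 ± √13)/2 ≈ 0.6972, 4.3028; (λ² − 5λ + 5) = 0 ⇒ λ = (5 ± √5)/2 ≈ 1.382, 3.618.
(Check: the roots sum (with multiplicity) to 10, matching trace L = Σdeg = 2·5 = 10.)
Laplacian eigenvalues: [0.0, 0.6972, 1.382, 3.618, 4.3028]. Algebraic connectivity (smallest non-zero eigenvalue) = 0.6972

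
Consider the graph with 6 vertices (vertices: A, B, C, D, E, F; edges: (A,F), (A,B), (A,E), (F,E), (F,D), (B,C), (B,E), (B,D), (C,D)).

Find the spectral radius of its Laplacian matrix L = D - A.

Degrees: deg(A) = 3, deg(B) = 4, deg(C) = 2, deg(D) = 3, deg(E) = 3, deg(F) = 3.
L = D − A with rows/columns ordered (A, B, C, D, E, F):
  [ 3, -1,  0,  0, -1, -1]
  [-1,  4, -1, -1, -1,  0]
  [ 0, -1,  2, -1,  0,  0]
  [ 0, -1, -1,  3,  0, -1]
  [-1, -1,  0,  0,  3, -1]
  [-1,  0,  0, -1, -1,  3]
Characteristic polynomial: det(λI − L) = λ(λ² − 7λ + 8)(λ − 3)(λ − 4)².
Roots: λ = 0; (λ² − 7λ + 8) = 0 ⇒ λ = (7 ± √17)/2 ≈ 1.4384, 5.5616; (λ − 3) = 0 ⇒ λ = 3; (λ − 4) = 0 ⇒ λ = 4 (multiplicity 2).
(Check: the roots sum (with multiplicity) to 18, matching trace L = Σdeg = 2·9 = 18.)
Laplacian eigenvalues: [0.0, 1.4384, 3.0, 4.0, 4.0, 5.5616]. Largest eigenvalue (spectral radius) = 5.5616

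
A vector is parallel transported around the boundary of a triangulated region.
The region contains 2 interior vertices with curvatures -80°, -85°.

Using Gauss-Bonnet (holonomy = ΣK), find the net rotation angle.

Holonomy = total enclosed curvature = (-80°) + (-85°) = -165°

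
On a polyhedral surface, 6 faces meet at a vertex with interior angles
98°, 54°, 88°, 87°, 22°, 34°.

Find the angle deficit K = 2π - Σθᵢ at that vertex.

Sum of angles = 383°. K = 360° - 383° = -23° = -23π/180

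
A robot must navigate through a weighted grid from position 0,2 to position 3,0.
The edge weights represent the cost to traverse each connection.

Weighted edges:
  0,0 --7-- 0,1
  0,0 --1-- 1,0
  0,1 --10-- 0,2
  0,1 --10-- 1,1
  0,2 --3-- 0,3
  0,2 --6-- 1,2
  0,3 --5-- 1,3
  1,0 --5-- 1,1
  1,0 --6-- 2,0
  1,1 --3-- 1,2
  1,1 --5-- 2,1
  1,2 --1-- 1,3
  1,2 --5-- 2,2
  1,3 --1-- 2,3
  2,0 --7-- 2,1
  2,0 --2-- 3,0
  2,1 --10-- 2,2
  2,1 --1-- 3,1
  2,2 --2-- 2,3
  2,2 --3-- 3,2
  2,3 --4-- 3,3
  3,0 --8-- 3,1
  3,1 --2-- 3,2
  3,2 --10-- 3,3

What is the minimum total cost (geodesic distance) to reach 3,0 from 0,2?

Shortest path: 0,2 → 1,2 → 1,1 → 1,0 → 2,0 → 3,0, total weight = 22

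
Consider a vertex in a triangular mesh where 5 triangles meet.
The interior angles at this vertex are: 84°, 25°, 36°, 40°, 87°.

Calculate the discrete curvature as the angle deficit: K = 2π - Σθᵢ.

Sum of angles = 272°. K = 360° - 272° = 88° = 22π/45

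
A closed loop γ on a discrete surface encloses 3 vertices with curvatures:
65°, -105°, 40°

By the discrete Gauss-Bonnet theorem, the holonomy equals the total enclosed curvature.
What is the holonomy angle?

Holonomy = total enclosed curvature = 65° + (-105°) + 40° = 0°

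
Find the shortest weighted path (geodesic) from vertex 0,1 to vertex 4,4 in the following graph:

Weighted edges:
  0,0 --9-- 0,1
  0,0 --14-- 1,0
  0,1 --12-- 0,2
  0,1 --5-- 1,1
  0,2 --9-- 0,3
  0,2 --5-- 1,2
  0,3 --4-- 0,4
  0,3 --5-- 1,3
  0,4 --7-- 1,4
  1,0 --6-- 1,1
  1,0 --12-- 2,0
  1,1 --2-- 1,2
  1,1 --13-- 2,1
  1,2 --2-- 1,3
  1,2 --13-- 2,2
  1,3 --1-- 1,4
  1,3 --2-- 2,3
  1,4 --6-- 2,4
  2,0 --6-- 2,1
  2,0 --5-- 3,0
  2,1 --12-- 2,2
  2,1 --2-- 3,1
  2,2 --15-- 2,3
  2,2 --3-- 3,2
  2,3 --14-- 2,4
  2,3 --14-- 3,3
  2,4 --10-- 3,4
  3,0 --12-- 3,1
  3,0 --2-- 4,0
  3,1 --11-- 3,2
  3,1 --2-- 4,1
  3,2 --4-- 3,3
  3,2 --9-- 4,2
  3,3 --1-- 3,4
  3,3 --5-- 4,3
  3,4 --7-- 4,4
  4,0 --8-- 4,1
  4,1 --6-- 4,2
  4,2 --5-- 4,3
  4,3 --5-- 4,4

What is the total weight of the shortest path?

Shortest path: 0,1 → 1,1 → 1,2 → 1,3 → 1,4 → 2,4 → 3,4 → 4,4, total weight = 33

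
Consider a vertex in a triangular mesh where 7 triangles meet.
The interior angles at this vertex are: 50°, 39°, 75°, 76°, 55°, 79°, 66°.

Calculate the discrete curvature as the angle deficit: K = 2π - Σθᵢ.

Sum of angles = 440°. K = 360° - 440° = -80° = -4π/9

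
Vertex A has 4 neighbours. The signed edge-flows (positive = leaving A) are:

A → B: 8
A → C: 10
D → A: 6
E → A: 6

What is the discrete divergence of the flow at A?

Divergence = sum of outgoing flows = 8 + 10 + (-6) + (-6) = 6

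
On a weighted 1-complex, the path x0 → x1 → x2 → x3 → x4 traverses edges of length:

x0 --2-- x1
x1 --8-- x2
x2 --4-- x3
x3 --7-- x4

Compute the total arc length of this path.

Arc length = 2 + 8 + 4 + 7 = 21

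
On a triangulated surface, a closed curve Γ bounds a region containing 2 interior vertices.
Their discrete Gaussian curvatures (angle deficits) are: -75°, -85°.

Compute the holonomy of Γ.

Holonomy = total enclosed curvature = (-75°) + (-85°) = -160°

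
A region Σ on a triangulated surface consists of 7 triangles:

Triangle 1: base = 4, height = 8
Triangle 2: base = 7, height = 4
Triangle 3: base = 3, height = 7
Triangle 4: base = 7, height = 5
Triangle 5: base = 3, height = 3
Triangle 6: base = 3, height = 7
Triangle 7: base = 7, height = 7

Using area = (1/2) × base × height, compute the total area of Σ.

(1/2)×4×8 + (1/2)×7×4 + (1/2)×3×7 + (1/2)×7×5 + (1/2)×3×3 + (1/2)×3×7 + (1/2)×7×7 = 97.5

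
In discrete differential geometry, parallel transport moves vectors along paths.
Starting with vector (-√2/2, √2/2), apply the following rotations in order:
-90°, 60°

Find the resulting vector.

Total rotation: (-90°) + 60° = -30°. Final vector: (-0.2588, 0.9659)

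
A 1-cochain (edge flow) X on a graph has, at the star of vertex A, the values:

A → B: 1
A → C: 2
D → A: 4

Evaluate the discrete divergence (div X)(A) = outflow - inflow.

Divergence = sum of outgoing flows = 1 + 2 + (-4) = -1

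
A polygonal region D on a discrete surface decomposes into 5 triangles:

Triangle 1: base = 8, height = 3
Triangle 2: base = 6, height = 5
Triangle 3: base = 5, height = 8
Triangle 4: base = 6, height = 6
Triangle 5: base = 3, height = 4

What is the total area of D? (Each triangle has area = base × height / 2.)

(1/2)×8×3 + (1/2)×6×5 + (1/2)×5×8 + (1/2)×6×6 + (1/2)×3×4 = 71.0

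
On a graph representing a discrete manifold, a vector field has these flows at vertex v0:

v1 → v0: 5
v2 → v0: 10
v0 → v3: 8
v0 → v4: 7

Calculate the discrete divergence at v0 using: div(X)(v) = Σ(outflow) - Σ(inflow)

Divergence = sum of outgoing flows = (-5) + (-10) + 8 + 7 = 0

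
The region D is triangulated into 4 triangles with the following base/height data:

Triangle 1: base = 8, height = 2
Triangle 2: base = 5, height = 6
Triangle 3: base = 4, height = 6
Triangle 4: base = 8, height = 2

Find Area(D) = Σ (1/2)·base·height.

(1/2)×8×2 + (1/2)×5×6 + (1/2)×4×6 + (1/2)×8×2 = 43.0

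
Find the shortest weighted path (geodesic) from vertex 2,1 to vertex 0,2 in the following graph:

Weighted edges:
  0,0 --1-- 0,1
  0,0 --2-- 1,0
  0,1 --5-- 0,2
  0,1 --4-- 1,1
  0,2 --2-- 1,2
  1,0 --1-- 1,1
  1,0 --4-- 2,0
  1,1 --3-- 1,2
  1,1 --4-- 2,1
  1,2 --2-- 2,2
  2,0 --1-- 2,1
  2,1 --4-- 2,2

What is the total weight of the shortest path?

Shortest path: 2,1 → 2,2 → 1,2 → 0,2, total weight = 8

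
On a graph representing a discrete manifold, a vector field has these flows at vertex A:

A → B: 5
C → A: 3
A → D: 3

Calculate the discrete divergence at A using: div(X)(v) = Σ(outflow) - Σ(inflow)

Divergence = sum of outgoing flows = 5 + (-3) + 3 = 5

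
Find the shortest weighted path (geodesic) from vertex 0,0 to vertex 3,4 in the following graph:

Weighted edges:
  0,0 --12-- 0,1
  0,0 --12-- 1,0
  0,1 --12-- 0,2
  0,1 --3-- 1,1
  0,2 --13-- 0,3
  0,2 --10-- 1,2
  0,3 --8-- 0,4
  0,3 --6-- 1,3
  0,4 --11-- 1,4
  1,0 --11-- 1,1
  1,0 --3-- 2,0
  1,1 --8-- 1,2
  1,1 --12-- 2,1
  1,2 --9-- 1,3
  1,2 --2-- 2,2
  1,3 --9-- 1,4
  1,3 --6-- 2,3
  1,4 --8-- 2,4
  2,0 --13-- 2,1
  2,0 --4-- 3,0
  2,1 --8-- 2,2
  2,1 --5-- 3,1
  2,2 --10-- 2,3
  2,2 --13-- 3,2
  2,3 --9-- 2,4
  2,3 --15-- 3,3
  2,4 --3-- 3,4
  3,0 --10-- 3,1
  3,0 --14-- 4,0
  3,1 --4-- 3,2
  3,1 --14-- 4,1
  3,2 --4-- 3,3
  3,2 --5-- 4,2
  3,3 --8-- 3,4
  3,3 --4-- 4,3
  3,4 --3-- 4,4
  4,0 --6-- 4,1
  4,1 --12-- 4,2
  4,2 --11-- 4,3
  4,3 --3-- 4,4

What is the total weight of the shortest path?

Shortest path: 0,0 → 1,0 → 2,0 → 3,0 → 3,1 → 3,2 → 3,3 → 3,4, total weight = 45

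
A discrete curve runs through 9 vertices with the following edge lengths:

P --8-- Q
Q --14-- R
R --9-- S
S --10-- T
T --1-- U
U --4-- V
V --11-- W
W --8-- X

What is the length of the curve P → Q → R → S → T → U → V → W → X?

Arc length = 8 + 14 + 9 + 10 + 1 + 4 + 11 + 8 = 65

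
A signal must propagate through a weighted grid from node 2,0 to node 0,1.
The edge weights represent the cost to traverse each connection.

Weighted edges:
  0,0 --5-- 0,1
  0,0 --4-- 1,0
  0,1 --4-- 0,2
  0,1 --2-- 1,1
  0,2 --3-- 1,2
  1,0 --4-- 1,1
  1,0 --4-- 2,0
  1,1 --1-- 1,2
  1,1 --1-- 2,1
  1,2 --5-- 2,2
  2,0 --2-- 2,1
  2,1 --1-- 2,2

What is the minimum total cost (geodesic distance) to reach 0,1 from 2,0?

Shortest path: 2,0 → 2,1 → 1,1 → 0,1, total weight = 5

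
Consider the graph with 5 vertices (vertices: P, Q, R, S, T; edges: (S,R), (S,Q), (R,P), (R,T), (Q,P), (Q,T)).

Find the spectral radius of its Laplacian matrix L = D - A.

Degrees: deg(P) = 2, deg(Q) = 3, deg(R) = 3, deg(S) = 2, deg(T) = 2.
L = D − A with rows/columns ordered (P, Q, R, S, T):
  [ 2, -1, -1,  0,  0]
  [-1,  3,  0, -1, -1]
  [-1,  0,  3, -1, -1]
  [ 0, -1, -1,  2,  0]
  [ 0, -1, -1,  0,  2]
Characteristic polynomial: det(λI − L) = λ(λ − 2)²(λ − 3)(λ − 5).
Roots: λ = 0; (λ − 2) = 0 ⇒ λ = 2 (multiplicity 2); (λ − 3) = 0 ⇒ λ = 3; (λ − 5) = 0 ⇒ λ = 5.
(Check: the roots sum (with multiplicity) to 12, matching trace L = Σdeg = 2·6 = 12.)
Laplacian eigenvalues: [0.0, 2.0, 2.0, 3.0, 5.0]. Largest eigenvalue (spectral radius) = 5.0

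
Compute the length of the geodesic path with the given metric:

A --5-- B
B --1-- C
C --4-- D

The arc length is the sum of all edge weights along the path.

Arc length = 5 + 1 + 4 = 10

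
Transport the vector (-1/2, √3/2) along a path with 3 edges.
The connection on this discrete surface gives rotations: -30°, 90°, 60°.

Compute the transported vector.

Total rotation: (-30°) + 90° + 60° = 120°. Final vector: (-0.5000, -0.8660)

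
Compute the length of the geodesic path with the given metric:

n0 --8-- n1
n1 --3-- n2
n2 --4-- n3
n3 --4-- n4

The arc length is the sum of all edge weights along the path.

Arc length = 8 + 3 + 4 + 4 = 19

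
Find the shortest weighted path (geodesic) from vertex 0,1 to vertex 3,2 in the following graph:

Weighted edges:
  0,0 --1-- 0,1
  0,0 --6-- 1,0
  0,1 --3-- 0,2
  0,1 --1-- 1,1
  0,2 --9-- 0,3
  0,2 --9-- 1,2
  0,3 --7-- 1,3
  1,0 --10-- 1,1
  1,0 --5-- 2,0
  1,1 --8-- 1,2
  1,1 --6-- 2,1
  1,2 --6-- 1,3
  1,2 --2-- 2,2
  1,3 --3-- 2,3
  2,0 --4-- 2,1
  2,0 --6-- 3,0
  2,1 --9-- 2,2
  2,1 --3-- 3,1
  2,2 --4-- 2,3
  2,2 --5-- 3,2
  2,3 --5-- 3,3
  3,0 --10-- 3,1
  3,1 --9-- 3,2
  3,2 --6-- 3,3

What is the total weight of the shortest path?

Shortest path: 0,1 → 1,1 → 1,2 → 2,2 → 3,2, total weight = 16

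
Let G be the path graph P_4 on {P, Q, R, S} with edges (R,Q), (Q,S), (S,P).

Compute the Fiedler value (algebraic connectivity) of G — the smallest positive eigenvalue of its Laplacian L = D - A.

The path graph P_n has Laplacian eigenvalues λ_k = 2 − 2cos(kπ/n), k = 0, 1, …, n−1. Here n = 4:
k=0: 2 − 2cos(0) = 0.0; k=1: 2 − 2cos(π/4) = 0.5858; k=2: 2 − 2cos(π/2) = 2.0; k=3: 2 − 2cos(3π/4) = 3.4142.
Laplacian eigenvalues: [0.0, 0.5858, 2.0, 3.4142]. Algebraic connectivity (smallest non-zero eigenvalue) = 0.5858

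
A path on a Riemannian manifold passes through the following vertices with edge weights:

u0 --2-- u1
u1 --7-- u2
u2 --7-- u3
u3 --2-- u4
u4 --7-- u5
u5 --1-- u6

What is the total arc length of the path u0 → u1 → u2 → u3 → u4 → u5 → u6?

Arc length = 2 + 7 + 7 + 2 + 7 + 1 = 26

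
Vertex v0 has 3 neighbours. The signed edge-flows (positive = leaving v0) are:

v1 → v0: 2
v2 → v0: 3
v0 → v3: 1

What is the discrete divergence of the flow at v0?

Divergence = sum of outgoing flows = (-2) + (-3) + 1 = -4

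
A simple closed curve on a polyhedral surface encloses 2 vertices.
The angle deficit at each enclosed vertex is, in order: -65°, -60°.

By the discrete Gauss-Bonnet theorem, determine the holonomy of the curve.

Holonomy = total enclosed curvature = (-65°) + (-60°) = -125°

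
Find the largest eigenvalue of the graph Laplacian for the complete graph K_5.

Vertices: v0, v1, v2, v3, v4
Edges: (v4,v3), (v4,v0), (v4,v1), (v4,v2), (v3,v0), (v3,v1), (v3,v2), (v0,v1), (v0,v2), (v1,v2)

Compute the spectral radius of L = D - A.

For the complete graph K_n, L = nI − J (J = all-ones matrix). J has eigenvalues n (once, eigenvector 𝟙) and 0 (multiplicity n−1), so L has eigenvalues 0 (once) and n (multiplicity n−1). Here n = 5: eigenvalue 0 once and 5 with multiplicity 4.
Laplacian eigenvalues: [0.0, 5.0, 5.0, 5.0, 5.0]. Largest eigenvalue (spectral radius) = 5.0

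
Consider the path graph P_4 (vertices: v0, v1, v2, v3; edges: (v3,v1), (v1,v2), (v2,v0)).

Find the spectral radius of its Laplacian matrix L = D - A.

The path graph P_n has Laplacian eigenvalues λ_k = 2 − 2cos(kπ/n), k = 0, 1, …, n−1. Here n = 4:
k=0: 2 − 2cos(0) = 0.0; k=1: 2 − 2cos(π/4) = 0.5858; k=2: 2 − 2cos(π/2) = 2.0; k=3: 2 − 2cos(3π/4) = 3.4142.
Laplacian eigenvalues: [0.0, 0.5858, 2.0, 3.4142]. Largest eigenvalue (spectral radius) = 3.4142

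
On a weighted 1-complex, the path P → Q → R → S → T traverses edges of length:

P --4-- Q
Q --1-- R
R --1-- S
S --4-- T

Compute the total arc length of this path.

Arc length = 4 + 1 + 1 + 4 = 10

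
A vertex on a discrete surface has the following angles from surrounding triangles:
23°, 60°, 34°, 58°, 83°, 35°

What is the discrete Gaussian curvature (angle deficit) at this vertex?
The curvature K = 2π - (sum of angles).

Sum of angles = 293°. K = 360° - 293° = 67° = 67π/180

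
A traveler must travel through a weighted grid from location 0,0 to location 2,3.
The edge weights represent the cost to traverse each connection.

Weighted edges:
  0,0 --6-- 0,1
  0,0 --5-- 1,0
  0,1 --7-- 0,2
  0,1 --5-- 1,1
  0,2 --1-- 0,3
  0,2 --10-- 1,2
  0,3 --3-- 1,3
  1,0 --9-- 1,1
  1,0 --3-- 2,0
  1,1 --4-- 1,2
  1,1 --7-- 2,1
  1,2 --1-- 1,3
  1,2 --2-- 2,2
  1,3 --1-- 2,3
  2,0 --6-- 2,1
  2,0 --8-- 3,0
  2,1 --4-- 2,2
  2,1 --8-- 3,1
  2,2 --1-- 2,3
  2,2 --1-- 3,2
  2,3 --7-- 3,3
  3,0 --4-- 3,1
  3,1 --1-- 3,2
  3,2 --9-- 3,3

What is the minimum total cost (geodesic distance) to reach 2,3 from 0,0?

Shortest path: 0,0 → 0,1 → 1,1 → 1,2 → 1,3 → 2,3, total weight = 17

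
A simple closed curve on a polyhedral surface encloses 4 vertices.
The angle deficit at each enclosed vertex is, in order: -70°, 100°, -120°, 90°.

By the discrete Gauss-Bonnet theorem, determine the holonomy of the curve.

Holonomy = total enclosed curvature = (-70°) + 100° + (-120°) + 90° = 0°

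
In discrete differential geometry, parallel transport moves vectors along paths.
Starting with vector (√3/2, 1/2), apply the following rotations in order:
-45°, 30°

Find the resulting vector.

Total rotation: (-45°) + 30° = -15°. Final vector: (0.9659, 0.2588)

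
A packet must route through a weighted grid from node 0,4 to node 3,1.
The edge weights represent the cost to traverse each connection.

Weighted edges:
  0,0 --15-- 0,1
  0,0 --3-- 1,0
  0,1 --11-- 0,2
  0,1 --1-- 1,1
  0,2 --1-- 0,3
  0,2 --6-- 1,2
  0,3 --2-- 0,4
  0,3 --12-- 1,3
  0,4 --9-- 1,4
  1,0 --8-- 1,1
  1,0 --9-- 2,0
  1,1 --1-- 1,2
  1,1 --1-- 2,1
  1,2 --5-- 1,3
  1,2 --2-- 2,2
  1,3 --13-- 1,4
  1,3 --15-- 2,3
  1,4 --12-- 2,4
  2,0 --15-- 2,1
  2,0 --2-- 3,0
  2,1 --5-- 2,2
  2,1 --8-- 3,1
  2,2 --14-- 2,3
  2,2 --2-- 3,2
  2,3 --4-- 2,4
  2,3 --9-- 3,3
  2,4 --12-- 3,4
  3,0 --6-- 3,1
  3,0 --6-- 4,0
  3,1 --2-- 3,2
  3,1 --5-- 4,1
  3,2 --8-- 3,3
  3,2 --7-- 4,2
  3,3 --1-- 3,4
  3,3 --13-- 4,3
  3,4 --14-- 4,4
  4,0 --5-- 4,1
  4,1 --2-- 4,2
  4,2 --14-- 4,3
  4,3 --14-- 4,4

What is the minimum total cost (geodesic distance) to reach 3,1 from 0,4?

Shortest path: 0,4 → 0,3 → 0,2 → 1,2 → 2,2 → 3,2 → 3,1, total weight = 15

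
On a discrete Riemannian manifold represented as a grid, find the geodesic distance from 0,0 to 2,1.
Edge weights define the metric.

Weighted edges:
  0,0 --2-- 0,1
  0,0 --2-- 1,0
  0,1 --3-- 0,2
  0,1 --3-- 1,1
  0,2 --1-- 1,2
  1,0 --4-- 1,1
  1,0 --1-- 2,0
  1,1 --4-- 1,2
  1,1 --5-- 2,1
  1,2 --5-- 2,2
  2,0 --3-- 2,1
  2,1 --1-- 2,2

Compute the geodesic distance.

Shortest path: 0,0 → 1,0 → 2,0 → 2,1, total weight = 6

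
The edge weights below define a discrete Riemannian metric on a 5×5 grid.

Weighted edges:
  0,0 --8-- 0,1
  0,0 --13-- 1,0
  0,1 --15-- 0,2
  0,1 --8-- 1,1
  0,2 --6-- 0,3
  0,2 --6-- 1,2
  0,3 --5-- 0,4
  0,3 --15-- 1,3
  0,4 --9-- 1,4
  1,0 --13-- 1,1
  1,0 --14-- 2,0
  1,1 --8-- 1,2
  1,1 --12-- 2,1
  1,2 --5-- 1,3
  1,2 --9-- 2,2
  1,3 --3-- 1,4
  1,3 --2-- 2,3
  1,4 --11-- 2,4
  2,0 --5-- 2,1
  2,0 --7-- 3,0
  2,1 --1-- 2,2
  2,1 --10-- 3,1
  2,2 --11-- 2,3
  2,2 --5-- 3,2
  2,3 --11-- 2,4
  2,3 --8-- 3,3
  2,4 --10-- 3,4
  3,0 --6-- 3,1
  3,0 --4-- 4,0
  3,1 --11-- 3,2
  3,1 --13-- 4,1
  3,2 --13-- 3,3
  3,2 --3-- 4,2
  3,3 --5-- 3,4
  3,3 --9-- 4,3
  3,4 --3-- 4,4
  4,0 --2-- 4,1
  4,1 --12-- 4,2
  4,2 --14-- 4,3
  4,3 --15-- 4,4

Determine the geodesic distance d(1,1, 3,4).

Shortest path: 1,1 → 1,2 → 1,3 → 2,3 → 3,3 → 3,4, total weight = 28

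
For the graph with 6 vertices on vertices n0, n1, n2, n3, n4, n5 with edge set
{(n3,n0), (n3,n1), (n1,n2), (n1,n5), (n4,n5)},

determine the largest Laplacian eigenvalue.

Degrees: deg(n0) = 1, deg(n1) = 3, deg(n2) = 1, deg(n3) = 2, deg(n4) = 1, deg(n5) = 2.
L = D − A with rows/columns ordered (n0, n1, n2, n3, n4, n5):
  [ 1,  0,  0, -1,  0,  0]
  [ 0,  3, -1, -1,  0, -1]
  [ 0, -1,  1,  0,  0,  0]
  [-1, -1,  0,  2,  0,  0]
  [ 0,  0,  0,  0,  1, -1]
  [ 0, -1,  0,  0, -1,  2]
Characteristic polynomial: det(λI − L) = λ(λ² − 3λ + 1)(λ² − 5λ + 3)(λ − 2).
Roots: λ = 0; (λ² − 3λ + 1) = 0 ⇒ λ = (3 ± √5)/2 ≈ 0.382, 2.618; (λ² − 5λ + 3) = 0 ⇒ λ = (5 ± √13)/2 ≈ 0.6972, 4.3028; (λ − 2) = 0 ⇒ λ = 2.
(Check: the roots sum (with multiplicity) to 10, matching trace L = Σdeg = 2·5 = 10.)
Laplacian eigenvalues: [0.0, 0.382, 0.6972, 2.0, 2.618, 4.3028]. Largest eigenvalue (spectral radius) = 4.3028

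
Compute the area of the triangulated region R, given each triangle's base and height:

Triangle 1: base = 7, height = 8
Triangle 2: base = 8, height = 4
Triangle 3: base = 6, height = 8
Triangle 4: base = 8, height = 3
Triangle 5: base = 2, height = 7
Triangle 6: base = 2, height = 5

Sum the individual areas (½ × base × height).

(1/2)×7×8 + (1/2)×8×4 + (1/2)×6×8 + (1/2)×8×3 + (1/2)×2×7 + (1/2)×2×5 = 92.0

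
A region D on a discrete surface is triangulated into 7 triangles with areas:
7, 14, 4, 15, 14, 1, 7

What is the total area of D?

7 + 14 + 4 + 15 + 14 + 1 + 7 = 62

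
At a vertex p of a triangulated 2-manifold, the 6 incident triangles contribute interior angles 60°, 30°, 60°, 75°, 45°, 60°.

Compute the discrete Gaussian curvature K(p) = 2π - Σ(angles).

Sum of angles = 330°. K = 360° - 330° = 30° = π/6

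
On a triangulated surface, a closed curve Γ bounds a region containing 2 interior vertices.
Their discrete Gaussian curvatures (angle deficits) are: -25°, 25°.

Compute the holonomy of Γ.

Holonomy = total enclosed curvature = (-25°) + 25° = 0°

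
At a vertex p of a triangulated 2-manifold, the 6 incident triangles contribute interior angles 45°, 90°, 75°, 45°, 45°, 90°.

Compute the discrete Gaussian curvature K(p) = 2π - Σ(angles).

Sum of angles = 390°. K = 360° - 390° = -30° = -π/6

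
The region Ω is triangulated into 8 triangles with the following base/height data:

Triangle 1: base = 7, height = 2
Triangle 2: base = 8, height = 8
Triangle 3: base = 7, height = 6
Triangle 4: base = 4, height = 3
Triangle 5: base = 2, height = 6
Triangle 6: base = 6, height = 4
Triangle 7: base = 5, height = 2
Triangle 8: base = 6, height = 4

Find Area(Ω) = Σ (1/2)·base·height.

(1/2)×7×2 + (1/2)×8×8 + (1/2)×7×6 + (1/2)×4×3 + (1/2)×2×6 + (1/2)×6×4 + (1/2)×5×2 + (1/2)×6×4 = 101.0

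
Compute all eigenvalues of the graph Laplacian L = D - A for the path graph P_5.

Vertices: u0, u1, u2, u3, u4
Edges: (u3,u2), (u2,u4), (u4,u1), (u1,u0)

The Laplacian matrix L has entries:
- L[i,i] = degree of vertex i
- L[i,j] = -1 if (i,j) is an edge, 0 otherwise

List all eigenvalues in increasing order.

The path graph P_n has Laplacian eigenvalues λ_k = 2 − 2cos(kπ/n), k = 0, 1, …, n−1. Here n = 5:
k=0: 2 − 2cos(0) = 0.0; k=1: 2 − 2cos(π/5) = 0.382; k=2: 2 − 2cos(2π/5) = 1.382; k=3: 2 − 2cos(3π/5) = 2.618; k=4: 2 − 2cos(4π/5) = 3.618.
Laplacian eigenvalues (increasing order): [0.0, 0.382, 1.382, 2.618, 3.618]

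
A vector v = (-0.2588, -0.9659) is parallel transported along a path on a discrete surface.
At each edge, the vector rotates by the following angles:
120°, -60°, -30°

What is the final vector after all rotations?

Total rotation: 120° + (-60°) + (-30°) = 30°. Final vector: (0.2588, -0.9659)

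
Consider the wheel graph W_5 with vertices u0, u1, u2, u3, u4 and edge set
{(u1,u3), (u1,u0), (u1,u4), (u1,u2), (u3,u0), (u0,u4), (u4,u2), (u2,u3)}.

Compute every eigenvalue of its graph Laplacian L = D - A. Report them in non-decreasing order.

The wheel W_5 is the join K_1 ∨ C_4 (a hub joined to every vertex of a cycle of length 4). For a join G ∨ H (G on p vertices, H on q vertices) the Laplacian spectrum is 0, p+q, the eigenvalues of L(G) other than one 0 each shifted by +q, and the eigenvalues of L(H) other than one 0 each shifted by +p. With G = K_1 (p = 1, nothing left after dropping its 0) and H = C_4 (q = 4, eigenvalues 2 − 2cos(2πk/4), k = 0, …, 3; drop k = 0), the spectrum of W_5 is 0, 5, and 1 + (2 − 2cos(2πk/4)) = 3 − 2cos(2πk/4) for k = 1, …, 3:
k=1: 3 − 2cos(π/2) = 3.0; k=2: 3 − 2cos(π) = 5.0; k=3: 3 − 2cos(3π/2) = 3.0.
Laplacian eigenvalues (increasing order): [0.0, 3.0, 3.0, 5.0, 5.0]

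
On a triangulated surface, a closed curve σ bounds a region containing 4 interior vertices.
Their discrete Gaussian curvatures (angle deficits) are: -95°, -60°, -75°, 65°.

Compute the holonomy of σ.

Holonomy = total enclosed curvature = (-95°) + (-60°) + (-75°) + 65° = -165°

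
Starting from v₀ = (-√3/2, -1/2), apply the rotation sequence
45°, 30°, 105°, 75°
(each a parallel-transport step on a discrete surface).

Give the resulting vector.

Total rotation: 45° + 30° + 105° + 75° = 255° ≡ -105° (mod 360°). Final vector: (-0.2588, 0.9659)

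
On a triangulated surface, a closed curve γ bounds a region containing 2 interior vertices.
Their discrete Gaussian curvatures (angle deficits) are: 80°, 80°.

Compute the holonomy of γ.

Holonomy = total enclosed curvature = 80° + 80° = 160°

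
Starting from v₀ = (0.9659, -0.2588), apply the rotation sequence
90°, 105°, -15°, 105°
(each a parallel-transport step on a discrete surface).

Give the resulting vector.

Total rotation: 90° + 105° + (-15°) + 105° = 285° ≡ -75° (mod 360°). Final vector: (0, -1)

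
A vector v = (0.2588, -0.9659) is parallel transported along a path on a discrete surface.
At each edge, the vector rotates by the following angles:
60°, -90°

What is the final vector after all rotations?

Total rotation: 60° + (-90°) = -30°. Final vector: (-0.2588, -0.9659)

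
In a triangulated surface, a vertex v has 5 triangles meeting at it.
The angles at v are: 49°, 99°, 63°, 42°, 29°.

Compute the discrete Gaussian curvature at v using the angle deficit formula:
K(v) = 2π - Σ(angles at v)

Sum of angles = 282°. K = 360° - 282° = 78° = 13π/30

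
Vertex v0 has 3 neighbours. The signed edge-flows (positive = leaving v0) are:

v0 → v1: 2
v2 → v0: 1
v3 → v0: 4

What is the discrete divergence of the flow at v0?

Divergence = sum of outgoing flows = 2 + (-1) + (-4) = -3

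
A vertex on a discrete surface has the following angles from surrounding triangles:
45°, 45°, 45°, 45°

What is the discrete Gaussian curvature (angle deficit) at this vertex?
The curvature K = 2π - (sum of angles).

Sum of angles = 180°. K = 360° - 180° = 180°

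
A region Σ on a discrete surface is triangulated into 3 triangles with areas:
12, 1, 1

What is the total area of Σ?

12 + 1 + 1 = 14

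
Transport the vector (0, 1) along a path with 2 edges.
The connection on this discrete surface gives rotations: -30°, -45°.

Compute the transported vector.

Total rotation: (-30°) + (-45°) = -75°. Final vector: (0.9659, 0.2588)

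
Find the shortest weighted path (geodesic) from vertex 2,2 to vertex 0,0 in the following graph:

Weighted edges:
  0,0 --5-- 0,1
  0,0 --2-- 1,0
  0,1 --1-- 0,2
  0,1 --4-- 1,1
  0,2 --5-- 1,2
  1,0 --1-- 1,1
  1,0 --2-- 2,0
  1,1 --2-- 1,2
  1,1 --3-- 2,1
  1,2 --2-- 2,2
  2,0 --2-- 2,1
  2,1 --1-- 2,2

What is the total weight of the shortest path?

Shortest path: 2,2 → 2,1 → 2,0 → 1,0 → 0,0, total weight = 7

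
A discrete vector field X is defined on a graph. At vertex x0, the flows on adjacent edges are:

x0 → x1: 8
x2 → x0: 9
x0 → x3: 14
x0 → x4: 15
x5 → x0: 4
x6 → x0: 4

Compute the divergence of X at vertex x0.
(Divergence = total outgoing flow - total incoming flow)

Divergence = sum of outgoing flows = 8 + (-9) + 14 + 15 + (-4) + (-4) = 20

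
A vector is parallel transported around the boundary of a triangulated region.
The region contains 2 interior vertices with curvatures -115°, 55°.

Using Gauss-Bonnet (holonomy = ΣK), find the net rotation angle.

Holonomy = total enclosed curvature = (-115°) + 55° = -60°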